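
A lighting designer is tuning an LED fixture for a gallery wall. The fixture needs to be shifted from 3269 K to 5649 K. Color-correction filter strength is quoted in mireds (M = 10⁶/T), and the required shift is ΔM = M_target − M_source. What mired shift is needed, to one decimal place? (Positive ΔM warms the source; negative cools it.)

-128.9 mireds

M_source = 10⁶/3269 = 305.904; M_target = 10⁶/5649 = 177.022.
ΔM = 177.022 − 305.904 = -128.881 → -128.9 mireds, a cooling shift.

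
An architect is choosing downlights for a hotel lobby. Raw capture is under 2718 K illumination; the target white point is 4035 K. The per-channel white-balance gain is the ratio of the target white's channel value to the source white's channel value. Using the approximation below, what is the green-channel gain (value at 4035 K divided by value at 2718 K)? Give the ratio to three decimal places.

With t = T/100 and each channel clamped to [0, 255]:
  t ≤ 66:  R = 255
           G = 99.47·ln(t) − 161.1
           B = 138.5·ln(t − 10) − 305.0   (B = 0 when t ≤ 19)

At 2718 K (t = 27.18):
  G = 99.47·ln 27.18 − 161.1 = 99.47·3.3025 − 161.1 = 167.398.
At 4035 K (t = 40.35):
  G = 99.47·ln 40.35 − 161.1 = 99.47·3.6976 − 161.1 = 206.699.
Gain = 206.699 / 167.398 = 1.2348 → 1.235.

1.235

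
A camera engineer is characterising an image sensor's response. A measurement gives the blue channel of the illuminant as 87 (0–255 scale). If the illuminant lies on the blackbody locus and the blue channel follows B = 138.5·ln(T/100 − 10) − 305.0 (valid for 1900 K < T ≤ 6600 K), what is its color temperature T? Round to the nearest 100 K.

ln(t − 10) = (87 + 305.0) / 138.5 = 2.8303.
t − 10 = e^2.8303 = 16.951, so t = 26.951.
T = 100·t = 2695 K → 2700 K to the nearest 100 K.

2700 K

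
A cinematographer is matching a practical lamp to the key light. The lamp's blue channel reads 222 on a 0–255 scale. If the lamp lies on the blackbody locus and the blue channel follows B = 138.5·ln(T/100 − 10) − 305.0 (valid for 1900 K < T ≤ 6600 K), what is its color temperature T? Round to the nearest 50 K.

5500 K

ln(t − 10) = (222 + 305.0) / 138.5 = 3.8051.
t − 10 = e^3.8051 = 44.928, so t = 54.928.
T = 100·t = 5493 K → 5500 K to the nearest 50 K.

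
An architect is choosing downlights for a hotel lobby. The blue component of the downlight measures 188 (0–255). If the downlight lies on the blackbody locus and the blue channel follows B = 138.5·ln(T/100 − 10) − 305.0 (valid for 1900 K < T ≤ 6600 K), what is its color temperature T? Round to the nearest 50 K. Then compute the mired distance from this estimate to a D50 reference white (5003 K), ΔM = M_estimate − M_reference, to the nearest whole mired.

+22 mireds

ln(t − 10) = (188 + 305.0) / 138.5 = 3.5596.
t − 10 = e^3.5596 = 35.148, so t = 45.148.
T = 100·t = 4515 K → 4500 K to the nearest 50 K.
M_estimate = 10⁶/4500 = 222.22; M_reference = 10⁶/5003 = 199.88.
ΔM = 222.22 − 199.88 = 22.34 → +22 mireds.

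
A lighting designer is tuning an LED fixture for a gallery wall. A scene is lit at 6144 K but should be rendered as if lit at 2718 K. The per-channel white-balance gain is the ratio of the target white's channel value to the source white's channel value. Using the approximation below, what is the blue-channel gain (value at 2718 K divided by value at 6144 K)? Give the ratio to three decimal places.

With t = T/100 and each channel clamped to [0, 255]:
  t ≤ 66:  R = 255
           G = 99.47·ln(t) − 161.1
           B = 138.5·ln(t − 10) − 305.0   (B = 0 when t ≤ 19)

At 6144 K (t = 61.44):
  B = 138.5·ln(61.44 − 10) − 305.0 = 138.5·ln 51.44 − 305.0 = 138.5·3.9404 − 305.0 = 240.748.
At 2718 K (t = 27.18):
  B = 138.5·ln(27.18 − 10) − 305.0 = 138.5·ln 17.18 − 305.0 = 138.5·2.8437 − 305.0 = 88.859.
Gain = 88.859 / 240.748 = 0.3691 → 0.369.

0.369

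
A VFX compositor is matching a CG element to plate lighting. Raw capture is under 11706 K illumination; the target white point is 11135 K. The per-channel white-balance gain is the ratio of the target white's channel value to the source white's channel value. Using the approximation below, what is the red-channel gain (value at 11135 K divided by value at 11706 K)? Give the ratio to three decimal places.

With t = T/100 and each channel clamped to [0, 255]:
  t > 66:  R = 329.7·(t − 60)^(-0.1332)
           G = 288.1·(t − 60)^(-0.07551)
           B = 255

1.014

At 11706 K (t = 117.06):
  R = 329.7·(117.06 − 60)^(-0.1332) = 329.7·57.06^(-0.1332) = 329.7·0.58352 = 192.387.
At 11135 K (t = 111.35):
  R = 329.7·(111.35 − 60)^(-0.1332) = 329.7·51.35^(-0.1332) = 329.7·0.59177 = 195.108.
Gain = 195.108 / 192.387 = 1.0141 → 1.014.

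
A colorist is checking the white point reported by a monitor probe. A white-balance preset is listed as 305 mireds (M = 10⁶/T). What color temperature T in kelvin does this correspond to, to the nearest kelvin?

T = 10⁶ / 305 = 3278.69 K → 3279 K.

3279 K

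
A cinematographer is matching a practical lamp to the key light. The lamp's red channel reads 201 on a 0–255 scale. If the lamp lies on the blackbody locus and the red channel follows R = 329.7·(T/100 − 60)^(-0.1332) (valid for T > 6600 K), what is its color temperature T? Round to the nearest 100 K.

(t − 60)^(-0.1332) = 201/329.7 = 0.60965.
t − 60 = 0.60965^(1/-0.1332) = 0.60965^(-7.508) = 41.071, so t = 101.071.
T = 100·t = 10107 K → 10100 K to the nearest 100 K.

10100 K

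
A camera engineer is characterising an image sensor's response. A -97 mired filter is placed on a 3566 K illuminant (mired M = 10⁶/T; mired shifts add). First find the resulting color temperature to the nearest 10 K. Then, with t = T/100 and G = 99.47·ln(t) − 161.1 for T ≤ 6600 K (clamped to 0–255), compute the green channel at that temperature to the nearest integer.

237

M_in = 10⁶/3566 = 280.43; M_out = 280.43 + (-97) = 183.43.
T_out = 10⁶/183.43 = 5451.8 K → 5450 K; t = 54.5.
G = 99.47·ln 54.5 − 161.1 = 99.47·3.9982 − 161.1 = 236.601.
Rounded: 237.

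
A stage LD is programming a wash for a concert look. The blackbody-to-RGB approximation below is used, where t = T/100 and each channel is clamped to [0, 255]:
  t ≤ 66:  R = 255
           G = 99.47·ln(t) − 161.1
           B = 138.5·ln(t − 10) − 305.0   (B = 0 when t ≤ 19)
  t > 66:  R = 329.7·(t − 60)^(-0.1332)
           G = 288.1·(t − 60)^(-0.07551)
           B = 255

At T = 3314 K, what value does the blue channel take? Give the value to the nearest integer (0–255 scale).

t = 3314/100 = 33.14; the t ≤ 66 branch applies.
B = 138.5·ln(33.14 − 10) − 305.0 = 138.5·ln 23.14 − 305.0 = 138.5·3.1416 − 305.0 = 130.106.
Rounded: 130.

130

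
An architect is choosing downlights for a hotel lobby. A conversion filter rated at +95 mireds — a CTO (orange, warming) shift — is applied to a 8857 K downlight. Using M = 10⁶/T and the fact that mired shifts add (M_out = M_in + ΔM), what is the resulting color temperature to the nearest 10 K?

M_in = 10⁶/8857 = 112.91 mireds.
M_out = 112.91 + (+95) = 207.91 mireds.
T_out = 10⁶/207.91 = 4809.9 K → 4810 K.

4810 K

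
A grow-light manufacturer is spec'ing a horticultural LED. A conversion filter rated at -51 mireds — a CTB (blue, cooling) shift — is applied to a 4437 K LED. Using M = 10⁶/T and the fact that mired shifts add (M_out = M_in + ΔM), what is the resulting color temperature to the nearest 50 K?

5750 K

M_in = 10⁶/4437 = 225.38 mireds.
M_out = 225.38 + (-51) = 174.38 mireds.
T_out = 10⁶/174.38 = 5734.7 K → 5750 K.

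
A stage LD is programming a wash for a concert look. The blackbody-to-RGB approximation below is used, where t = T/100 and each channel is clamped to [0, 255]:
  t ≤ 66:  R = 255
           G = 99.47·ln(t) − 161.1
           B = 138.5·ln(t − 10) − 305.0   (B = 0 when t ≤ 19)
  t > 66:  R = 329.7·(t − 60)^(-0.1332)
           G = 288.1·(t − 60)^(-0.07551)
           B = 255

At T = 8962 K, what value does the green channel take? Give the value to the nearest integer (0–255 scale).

t = 8962/100 = 89.62; the t > 66 branch applies.
G = 288.1·(89.62 − 60)^(-0.07551) = 288.1·29.62^(-0.07551) = 288.1·0.77425 = 223.061.
Rounded: 223.

223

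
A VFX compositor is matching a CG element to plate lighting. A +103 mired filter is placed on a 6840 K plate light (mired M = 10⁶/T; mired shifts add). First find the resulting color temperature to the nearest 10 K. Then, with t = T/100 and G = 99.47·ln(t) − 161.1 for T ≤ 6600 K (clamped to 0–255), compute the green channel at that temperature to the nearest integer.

206

M_in = 10⁶/6840 = 146.20; M_out = 146.20 + (+103) = 249.20.
T_out = 10⁶/249.20 = 4012.9 K → 4010 K; t = 40.1.
G = 99.47·ln 40.1 − 161.1 = 99.47·3.6914 − 161.1 = 206.081.
Rounded: 206.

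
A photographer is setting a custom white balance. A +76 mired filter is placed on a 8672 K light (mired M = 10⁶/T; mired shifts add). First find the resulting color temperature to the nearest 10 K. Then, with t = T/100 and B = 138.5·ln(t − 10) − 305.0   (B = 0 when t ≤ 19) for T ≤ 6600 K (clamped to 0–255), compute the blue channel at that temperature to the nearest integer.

214

M_in = 10⁶/8672 = 115.31; M_out = 115.31 + (+76) = 191.31.
T_out = 10⁶/191.31 = 5227.0 K → 5230 K; t = 52.3.
B = 138.5·ln(52.3 − 10) − 305.0 = 138.5·ln 42.3 − 305.0 = 138.5·3.7448 − 305.0 = 213.653.
Rounded: 214.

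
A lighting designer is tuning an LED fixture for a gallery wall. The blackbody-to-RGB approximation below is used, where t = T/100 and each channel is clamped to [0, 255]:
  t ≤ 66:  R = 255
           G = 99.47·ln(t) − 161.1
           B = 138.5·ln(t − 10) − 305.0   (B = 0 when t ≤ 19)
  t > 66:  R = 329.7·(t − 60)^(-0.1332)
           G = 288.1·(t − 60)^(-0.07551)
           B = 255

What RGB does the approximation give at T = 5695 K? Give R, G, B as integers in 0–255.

t = 5695/100 = 56.95; the t ≤ 66 branch applies.
R = 255 by definition for t ≤ 66.
G = 99.47·ln 56.95 − 161.1 = 99.47·4.0422 − 161.1 = 240.975.
B = 138.5·ln(56.95 − 10) − 305.0 = 138.5·ln 46.95 − 305.0 = 138.5·3.8491 − 305.0 = 228.098.
Rounded: (255, 241, 228).

R=255, G=241, B=228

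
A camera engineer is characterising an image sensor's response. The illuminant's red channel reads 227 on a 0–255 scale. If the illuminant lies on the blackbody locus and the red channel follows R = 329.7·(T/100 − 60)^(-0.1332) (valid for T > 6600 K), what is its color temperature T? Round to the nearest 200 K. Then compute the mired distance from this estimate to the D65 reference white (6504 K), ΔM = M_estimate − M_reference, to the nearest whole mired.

(t − 60)^(-0.1332) = 227/329.7 = 0.68850.
t − 60 = 0.68850^(1/-0.1332) = 0.68850^(-7.508) = 16.478, so t = 76.478.
T = 100·t = 7648 K → 7600 K to the nearest 200 K.
M_estimate = 10⁶/7600 = 131.58; M_reference = 10⁶/6504 = 153.75.
ΔM = 131.58 − 153.75 = -22.17 → -22 mireds.

-22 mireds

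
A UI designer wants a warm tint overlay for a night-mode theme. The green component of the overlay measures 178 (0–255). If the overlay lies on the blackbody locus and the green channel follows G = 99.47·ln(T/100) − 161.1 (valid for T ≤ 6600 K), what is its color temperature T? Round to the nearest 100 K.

ln t = (178 + 161.1) / 99.47 = 3.4091.
t = e^3.4091 = 30.237.
T = 100·t = 3024 K → 3000 K to the nearest 100 K.

3000 K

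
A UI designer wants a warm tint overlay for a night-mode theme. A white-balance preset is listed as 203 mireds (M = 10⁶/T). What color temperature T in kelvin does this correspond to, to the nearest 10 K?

4930 K

T = 10⁶ / 203 = 4926.11 K → 4930 K.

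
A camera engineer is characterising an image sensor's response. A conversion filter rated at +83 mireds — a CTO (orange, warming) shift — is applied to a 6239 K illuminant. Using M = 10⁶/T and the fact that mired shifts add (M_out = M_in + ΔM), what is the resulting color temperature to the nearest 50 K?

4100 K

M_in = 10⁶/6239 = 160.28 mireds.
M_out = 160.28 + (+83) = 243.28 mireds.
T_out = 10⁶/243.28 = 4110.5 K → 4100 K.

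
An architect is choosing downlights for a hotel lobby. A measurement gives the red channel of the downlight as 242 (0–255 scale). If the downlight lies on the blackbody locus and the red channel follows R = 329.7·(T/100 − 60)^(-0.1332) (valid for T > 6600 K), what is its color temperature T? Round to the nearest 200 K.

7000 K

(t − 60)^(-0.1332) = 242/329.7 = 0.73400.
t − 60 = 0.73400^(1/-0.1332) = 0.73400^(-7.508) = 10.193, so t = 70.193.
T = 100·t = 7019 K → 7000 K to the nearest 200 K.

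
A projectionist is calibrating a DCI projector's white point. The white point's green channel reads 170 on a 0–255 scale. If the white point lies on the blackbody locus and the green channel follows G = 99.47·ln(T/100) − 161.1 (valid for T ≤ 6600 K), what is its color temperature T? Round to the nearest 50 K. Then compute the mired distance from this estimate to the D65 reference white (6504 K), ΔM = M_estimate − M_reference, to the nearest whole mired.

ln t = (170 + 161.1) / 99.47 = 3.3286.
t = e^3.3286 = 27.900.
T = 100·t = 2790 K → 2800 K to the nearest 50 K.
M_estimate = 10⁶/2800 = 357.14; M_reference = 10⁶/6504 = 153.75.
ΔM = 357.14 − 153.75 = 203.39 → +203 mireds.

+203 mireds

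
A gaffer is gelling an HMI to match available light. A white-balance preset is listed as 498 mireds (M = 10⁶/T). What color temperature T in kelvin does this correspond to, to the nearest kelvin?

2008 K

T = 10⁶ / 498 = 2008.03 K → 2008 K.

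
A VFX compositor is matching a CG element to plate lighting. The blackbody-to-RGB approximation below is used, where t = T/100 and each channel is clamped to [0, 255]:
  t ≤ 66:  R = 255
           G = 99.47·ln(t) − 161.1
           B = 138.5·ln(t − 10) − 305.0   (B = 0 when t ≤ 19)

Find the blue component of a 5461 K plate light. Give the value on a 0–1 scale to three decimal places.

0.867

t = 5461/100 = 54.61; the t ≤ 66 branch applies.
B = 138.5·ln(54.61 − 10) − 305.0 = 138.5·ln 44.61 − 305.0 = 138.5·3.7980 − 305.0 = 221.017.
On a 0–1 scale: 221.017/255 = 0.8667 → 0.867.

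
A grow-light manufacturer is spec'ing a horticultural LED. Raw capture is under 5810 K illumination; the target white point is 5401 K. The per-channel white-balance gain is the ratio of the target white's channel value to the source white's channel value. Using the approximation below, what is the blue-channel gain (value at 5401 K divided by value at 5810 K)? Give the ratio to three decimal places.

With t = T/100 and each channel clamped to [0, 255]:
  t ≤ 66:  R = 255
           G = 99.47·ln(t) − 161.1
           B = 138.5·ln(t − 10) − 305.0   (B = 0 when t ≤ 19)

0.947

At 5810 K (t = 58.1):
  B = 138.5·ln(58.1 − 10) − 305.0 = 138.5·ln 48.1 − 305.0 = 138.5·3.8733 − 305.0 = 231.450.
At 5401 K (t = 54.01):
  B = 138.5·ln(54.01 − 10) − 305.0 = 138.5·ln 44.01 − 305.0 = 138.5·3.7844 − 305.0 = 219.142.
Gain = 219.142 / 231.450 = 0.9468 → 0.947.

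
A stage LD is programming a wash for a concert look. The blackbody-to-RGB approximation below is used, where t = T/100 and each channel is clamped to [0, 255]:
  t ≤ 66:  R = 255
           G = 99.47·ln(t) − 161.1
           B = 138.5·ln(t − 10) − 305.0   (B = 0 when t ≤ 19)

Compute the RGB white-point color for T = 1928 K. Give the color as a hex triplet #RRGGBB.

#FF8504

t = 1928/100 = 19.28; the t ≤ 66 branch applies.
R = 255 by definition for t ≤ 66.
G = 99.47·ln 19.28 − 161.1 = 99.47·2.9591 − 161.1 = 133.239.
B = 138.5·ln(19.28 − 10) − 305.0 = 138.5·ln 9.28 − 305.0 = 138.5·2.2279 − 305.0 = 3.559.
Rounded: (255, 133, 4).
In hex: #FF8504.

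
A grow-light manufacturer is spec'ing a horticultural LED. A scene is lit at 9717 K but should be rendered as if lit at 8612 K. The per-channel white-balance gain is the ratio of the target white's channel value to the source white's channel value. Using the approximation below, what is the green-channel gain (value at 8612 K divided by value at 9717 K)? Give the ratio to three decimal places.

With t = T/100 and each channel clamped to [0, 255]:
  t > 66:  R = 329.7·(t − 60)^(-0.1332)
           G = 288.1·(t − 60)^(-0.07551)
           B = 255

At 9717 K (t = 97.17):
  G = 288.1·(97.17 − 60)^(-0.07551) = 288.1·37.17^(-0.07551) = 288.1·0.76109 = 219.269.
At 8612 K (t = 86.12):
  G = 288.1·(86.12 − 60)^(-0.07551) = 288.1·26.12^(-0.07551) = 288.1·0.78164 = 225.189.
Gain = 225.189 / 219.269 = 1.0270 → 1.027.

1.027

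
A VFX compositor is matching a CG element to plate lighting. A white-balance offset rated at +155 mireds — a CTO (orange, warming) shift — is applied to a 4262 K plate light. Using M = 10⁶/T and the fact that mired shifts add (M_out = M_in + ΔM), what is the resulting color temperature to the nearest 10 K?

2570 K

M_in = 10⁶/4262 = 234.63 mireds.
M_out = 234.63 + (+155) = 389.63 mireds.
T_out = 10⁶/389.63 = 2566.5 K → 2570 K.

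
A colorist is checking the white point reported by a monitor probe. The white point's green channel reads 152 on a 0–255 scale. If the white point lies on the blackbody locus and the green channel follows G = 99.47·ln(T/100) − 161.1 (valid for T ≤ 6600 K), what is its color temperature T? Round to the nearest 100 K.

ln t = (152 + 161.1) / 99.47 = 3.1477.
t = e^3.1477 = 23.282.
T = 100·t = 2328 K → 2300 K to the nearest 100 K.

2300 K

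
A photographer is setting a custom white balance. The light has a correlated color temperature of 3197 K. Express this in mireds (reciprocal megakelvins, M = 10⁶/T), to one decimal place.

M = 10⁶ / 3197 = 312.793 → 312.8 mireds.

312.8 mireds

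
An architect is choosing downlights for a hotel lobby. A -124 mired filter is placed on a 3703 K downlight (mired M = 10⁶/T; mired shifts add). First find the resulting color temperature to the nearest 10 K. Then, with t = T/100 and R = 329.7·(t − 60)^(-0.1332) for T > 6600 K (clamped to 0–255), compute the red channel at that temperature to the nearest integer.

M_in = 10⁶/3703 = 270.05; M_out = 270.05 + (-124) = 146.05.
T_out = 10⁶/146.05 = 6846.9 K → 6850 K; t = 68.5.
R = 329.7·(68.5 − 60)^(-0.1332) = 329.7·8.5^(-0.1332) = 329.7·0.75197 = 247.925.
Rounded: 248.

248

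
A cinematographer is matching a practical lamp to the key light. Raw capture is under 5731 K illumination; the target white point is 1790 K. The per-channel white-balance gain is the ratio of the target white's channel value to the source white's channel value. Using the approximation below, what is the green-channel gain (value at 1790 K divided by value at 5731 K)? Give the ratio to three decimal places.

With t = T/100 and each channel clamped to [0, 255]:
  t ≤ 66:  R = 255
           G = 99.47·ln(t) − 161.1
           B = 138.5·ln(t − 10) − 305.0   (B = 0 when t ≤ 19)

0.521

At 5731 K (t = 57.31):
  G = 99.47·ln 57.31 − 161.1 = 99.47·4.0485 − 161.1 = 241.602.
At 1790 K (t = 17.9):
  G = 99.47·ln 17.9 − 161.1 = 99.47·2.8848 − 161.1 = 125.851.
Gain = 125.851 / 241.602 = 0.5209 → 0.521.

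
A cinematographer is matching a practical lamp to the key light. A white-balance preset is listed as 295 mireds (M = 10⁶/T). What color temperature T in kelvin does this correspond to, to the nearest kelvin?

3390 K

T = 10⁶ / 295 = 3389.83 K → 3390 K.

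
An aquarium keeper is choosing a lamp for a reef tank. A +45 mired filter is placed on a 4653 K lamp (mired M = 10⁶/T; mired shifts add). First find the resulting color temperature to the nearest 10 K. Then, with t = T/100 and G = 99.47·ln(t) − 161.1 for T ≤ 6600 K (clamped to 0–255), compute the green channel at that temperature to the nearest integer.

202

M_in = 10⁶/4653 = 214.92; M_out = 214.92 + (+45) = 259.92.
T_out = 10⁶/259.92 = 3847.4 K → 3850 K; t = 38.5.
G = 99.47·ln 38.5 − 161.1 = 99.47·3.6507 − 161.1 = 202.031.
Rounded: 202.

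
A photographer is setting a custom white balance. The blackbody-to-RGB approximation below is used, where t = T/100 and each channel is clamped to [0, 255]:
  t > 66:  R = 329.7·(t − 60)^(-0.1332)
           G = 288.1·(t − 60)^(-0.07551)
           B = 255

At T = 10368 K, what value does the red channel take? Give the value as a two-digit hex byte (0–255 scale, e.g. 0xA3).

0xC7

t = 10368/100 = 103.68; the t > 66 branch applies.
R = 329.7·(103.68 − 60)^(-0.1332) = 329.7·43.68^(-0.1332) = 329.7·0.60466 = 199.358.
Rounded: 199; in hex, 0xC7.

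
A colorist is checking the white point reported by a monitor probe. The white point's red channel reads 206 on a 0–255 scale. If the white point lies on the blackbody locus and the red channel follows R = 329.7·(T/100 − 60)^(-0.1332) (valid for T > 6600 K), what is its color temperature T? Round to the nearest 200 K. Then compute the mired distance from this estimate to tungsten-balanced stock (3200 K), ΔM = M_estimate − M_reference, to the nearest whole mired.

-206 mireds

(t − 60)^(-0.1332) = 206/329.7 = 0.62481.
t − 60 = 0.62481^(1/-0.1332) = 0.62481^(-7.508) = 34.152, so t = 94.152.
T = 100·t = 9415 K → 9400 K to the nearest 200 K.
M_estimate = 10⁶/9400 = 106.38; M_reference = 10⁶/3200 = 312.50.
ΔM = 106.38 − 312.50 = -206.12 → -206 mireds.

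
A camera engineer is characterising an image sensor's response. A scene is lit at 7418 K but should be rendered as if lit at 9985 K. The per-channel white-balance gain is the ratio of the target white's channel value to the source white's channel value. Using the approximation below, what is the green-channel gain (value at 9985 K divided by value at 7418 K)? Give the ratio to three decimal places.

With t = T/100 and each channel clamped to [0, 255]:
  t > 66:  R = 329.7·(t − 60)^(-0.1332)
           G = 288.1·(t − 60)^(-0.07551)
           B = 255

At 7418 K (t = 74.18):
  G = 288.1·(74.18 − 60)^(-0.07551) = 288.1·14.18^(-0.07551) = 288.1·0.81853 = 235.820.
At 9985 K (t = 99.85):
  G = 288.1·(99.85 − 60)^(-0.07551) = 288.1·39.85^(-0.07551) = 288.1·0.75710 = 218.120.
Gain = 218.120 / 235.820 = 0.9249 → 0.925.

0.925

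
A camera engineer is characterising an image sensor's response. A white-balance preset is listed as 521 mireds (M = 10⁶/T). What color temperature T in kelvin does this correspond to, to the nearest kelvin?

1919 K

T = 10⁶ / 521 = 1919.39 K → 1919 K.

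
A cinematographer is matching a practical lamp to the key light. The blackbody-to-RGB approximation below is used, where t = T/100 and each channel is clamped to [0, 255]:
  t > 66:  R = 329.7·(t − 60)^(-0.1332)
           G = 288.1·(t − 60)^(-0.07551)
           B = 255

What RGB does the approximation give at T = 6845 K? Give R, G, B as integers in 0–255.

R=248, G=245, B=255

t = 6845/100 = 68.45; the t > 66 branch applies.
R = 329.7·(68.45 − 60)^(-0.1332) = 329.7·8.45^(-0.1332) = 329.7·0.75256 = 248.120.
G = 288.1·(68.45 − 60)^(-0.07551) = 288.1·8.45^(-0.07551) = 288.1·0.85116 = 245.220.
B = 255 by definition for t > 66.
Rounded: (248, 245, 255).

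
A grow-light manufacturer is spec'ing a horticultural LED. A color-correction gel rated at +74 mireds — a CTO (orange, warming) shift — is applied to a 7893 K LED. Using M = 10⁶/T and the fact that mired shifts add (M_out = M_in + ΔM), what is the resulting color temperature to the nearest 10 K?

M_in = 10⁶/7893 = 126.69 mireds.
M_out = 126.69 + (+74) = 200.69 mireds.
T_out = 10⁶/200.69 = 4982.7 K → 4980 K.

4980 K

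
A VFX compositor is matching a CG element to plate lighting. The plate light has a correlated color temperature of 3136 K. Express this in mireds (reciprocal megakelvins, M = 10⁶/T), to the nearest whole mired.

319 mireds

M = 10⁶ / 3136 = 318.878 → 319 mireds.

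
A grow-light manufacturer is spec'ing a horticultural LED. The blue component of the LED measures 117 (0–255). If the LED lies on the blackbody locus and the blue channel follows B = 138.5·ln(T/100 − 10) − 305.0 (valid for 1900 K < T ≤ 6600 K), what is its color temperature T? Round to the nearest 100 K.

ln(t − 10) = (117 + 305.0) / 138.5 = 3.0469.
t − 10 = e^3.0469 = 21.051, so t = 31.051.
T = 100·t = 3105 K → 3100 K to the nearest 100 K.

3100 K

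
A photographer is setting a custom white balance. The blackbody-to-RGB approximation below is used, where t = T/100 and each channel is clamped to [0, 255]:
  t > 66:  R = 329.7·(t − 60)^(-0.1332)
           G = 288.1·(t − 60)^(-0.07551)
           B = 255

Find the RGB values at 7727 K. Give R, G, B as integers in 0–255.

t = 7727/100 = 77.27; the t > 66 branch applies.
R = 329.7·(77.27 − 60)^(-0.1332) = 329.7·17.27^(-0.1332) = 329.7·0.68422 = 225.586.
G = 288.1·(77.27 − 60)^(-0.07551) = 288.1·17.27^(-0.07551) = 288.1·0.80644 = 232.335.
B = 255 by definition for t > 66.
Rounded: (226, 232, 255).

R=226, G=232, B=255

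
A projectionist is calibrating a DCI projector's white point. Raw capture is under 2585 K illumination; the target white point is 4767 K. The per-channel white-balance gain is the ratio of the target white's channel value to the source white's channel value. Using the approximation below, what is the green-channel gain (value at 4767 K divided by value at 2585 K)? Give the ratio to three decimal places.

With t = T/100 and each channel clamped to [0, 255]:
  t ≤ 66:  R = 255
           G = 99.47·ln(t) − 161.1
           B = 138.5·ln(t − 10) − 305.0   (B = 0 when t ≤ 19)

1.375

At 2585 K (t = 25.85):
  G = 99.47·ln 25.85 − 161.1 = 99.47·3.2523 − 161.1 = 162.407.
At 4767 K (t = 47.67):
  G = 99.47·ln 47.67 − 161.1 = 99.47·3.8643 − 161.1 = 223.282.
Gain = 223.282 / 162.407 = 1.3748 → 1.375.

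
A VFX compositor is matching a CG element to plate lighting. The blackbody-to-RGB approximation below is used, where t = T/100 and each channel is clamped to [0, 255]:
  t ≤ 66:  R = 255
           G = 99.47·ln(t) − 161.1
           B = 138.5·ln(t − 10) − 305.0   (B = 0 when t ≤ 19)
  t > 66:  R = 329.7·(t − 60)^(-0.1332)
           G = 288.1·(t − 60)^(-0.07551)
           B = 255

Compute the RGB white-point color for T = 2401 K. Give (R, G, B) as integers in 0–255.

(255, 155, 61)

t = 2401/100 = 24.01; the t ≤ 66 branch applies.
R = 255 by definition for t ≤ 66.
G = 99.47·ln 24.01 − 161.1 = 99.47·3.1785 − 161.1 = 155.062.
B = 138.5·ln(24.01 − 10) − 305.0 = 138.5·ln 14.01 − 305.0 = 138.5·2.6398 − 305.0 = 60.608.
Rounded: (255, 155, 61).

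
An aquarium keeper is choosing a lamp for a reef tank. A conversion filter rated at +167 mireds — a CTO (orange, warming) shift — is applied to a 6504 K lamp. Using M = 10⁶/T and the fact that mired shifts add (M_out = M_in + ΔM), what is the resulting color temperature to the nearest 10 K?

M_in = 10⁶/6504 = 153.75 mireds.
M_out = 153.75 + (+167) = 320.75 mireds.
T_out = 10⁶/320.75 = 3117.7 K → 3120 K.

3120 K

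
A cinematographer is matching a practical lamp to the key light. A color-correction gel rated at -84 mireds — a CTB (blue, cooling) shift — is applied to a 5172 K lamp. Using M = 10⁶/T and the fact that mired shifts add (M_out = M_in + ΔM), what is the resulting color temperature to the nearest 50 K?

M_in = 10⁶/5172 = 193.35 mireds.
M_out = 193.35 + (-84) = 109.35 mireds.
T_out = 10⁶/109.35 = 9145.0 K → 9150 K.

9150 K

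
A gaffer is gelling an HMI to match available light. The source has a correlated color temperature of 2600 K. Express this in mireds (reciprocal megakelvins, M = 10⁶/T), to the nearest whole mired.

M = 10⁶ / 2600 = 384.615 → 385 mireds.

385 mireds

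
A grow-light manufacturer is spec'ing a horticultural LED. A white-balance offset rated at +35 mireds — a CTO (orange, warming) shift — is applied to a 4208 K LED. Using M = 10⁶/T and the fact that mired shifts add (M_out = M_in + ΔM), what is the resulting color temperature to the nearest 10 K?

M_in = 10⁶/4208 = 237.64 mireds.
M_out = 237.64 + (+35) = 272.64 mireds.
T_out = 10⁶/272.64 = 3667.8 K → 3670 K.

3670 K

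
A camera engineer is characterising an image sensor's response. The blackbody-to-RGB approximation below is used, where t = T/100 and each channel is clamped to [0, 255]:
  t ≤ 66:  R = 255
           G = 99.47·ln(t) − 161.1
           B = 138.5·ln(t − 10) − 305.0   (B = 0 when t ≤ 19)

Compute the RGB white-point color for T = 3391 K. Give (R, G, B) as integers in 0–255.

(255, 189, 135)

t = 3391/100 = 33.91; the t ≤ 66 branch applies.
R = 255 by definition for t ≤ 66.
G = 99.47·ln 33.91 − 161.1 = 99.47·3.5237 − 161.1 = 189.403.
B = 138.5·ln(33.91 − 10) − 305.0 = 138.5·ln 23.91 − 305.0 = 138.5·3.1743 − 305.0 = 134.640.
Rounded: (255, 189, 135).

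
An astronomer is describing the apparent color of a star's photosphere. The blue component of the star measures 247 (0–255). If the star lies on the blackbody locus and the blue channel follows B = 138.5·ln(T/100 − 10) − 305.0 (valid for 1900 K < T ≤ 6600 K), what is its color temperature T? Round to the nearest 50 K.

6400 K

ln(t − 10) = (247 + 305.0) / 138.5 = 3.9856.
t − 10 = e^3.9856 = 53.815, so t = 63.815.
T = 100·t = 6382 K → 6400 K to the nearest 50 K.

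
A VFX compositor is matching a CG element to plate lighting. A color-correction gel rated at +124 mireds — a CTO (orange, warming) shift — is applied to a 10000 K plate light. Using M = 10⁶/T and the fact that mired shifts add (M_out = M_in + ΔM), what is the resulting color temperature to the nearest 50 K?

4450 K

M_in = 10⁶/10000 = 100.00 mireds.
M_out = 100.00 + (+124) = 224.00 mireds.
T_out = 10⁶/224.00 = 4464.3 K → 4450 K.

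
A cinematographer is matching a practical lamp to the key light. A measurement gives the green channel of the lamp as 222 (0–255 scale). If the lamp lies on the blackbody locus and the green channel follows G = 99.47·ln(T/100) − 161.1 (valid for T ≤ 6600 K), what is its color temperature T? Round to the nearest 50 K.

ln t = (222 + 161.1) / 99.47 = 3.8514.
t = e^3.8514 = 47.059.
T = 100·t = 4706 K → 4700 K to the nearest 50 K.

4700 K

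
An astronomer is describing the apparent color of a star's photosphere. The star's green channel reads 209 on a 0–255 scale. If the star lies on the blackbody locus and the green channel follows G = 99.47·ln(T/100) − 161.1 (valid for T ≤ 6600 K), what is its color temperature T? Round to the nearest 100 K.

4100 K

ln t = (209 + 161.1) / 99.47 = 3.7207.
t = e^3.7207 = 41.294.
T = 100·t = 4129 K → 4100 K to the nearest 100 K.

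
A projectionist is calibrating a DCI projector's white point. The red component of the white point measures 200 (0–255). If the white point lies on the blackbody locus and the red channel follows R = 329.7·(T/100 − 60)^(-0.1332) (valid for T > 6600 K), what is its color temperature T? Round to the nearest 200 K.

10200 K

(t − 60)^(-0.1332) = 200/329.7 = 0.60661.
t − 60 = 0.60661^(1/-0.1332) = 0.60661^(-7.508) = 42.638, so t = 102.638.
T = 100·t = 10264 K → 10200 K to the nearest 200 K.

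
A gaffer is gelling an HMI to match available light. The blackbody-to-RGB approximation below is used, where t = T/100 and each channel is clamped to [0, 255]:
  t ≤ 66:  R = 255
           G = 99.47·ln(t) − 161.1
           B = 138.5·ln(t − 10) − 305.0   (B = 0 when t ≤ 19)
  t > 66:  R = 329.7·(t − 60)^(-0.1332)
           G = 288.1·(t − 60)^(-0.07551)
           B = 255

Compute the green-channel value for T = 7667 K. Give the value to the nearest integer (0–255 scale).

t = 7667/100 = 76.67; the t > 66 branch applies.
G = 288.1·(76.67 − 60)^(-0.07551) = 288.1·16.67^(-0.07551) = 288.1·0.80860 = 232.957.
Rounded: 233.

233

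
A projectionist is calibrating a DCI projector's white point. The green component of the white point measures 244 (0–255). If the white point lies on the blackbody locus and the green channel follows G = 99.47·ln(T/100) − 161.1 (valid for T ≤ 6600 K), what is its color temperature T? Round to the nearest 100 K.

5900 K

ln t = (244 + 161.1) / 99.47 = 4.0726.
t = e^4.0726 = 58.709.
T = 100·t = 5871 K → 5900 K to the nearest 100 K.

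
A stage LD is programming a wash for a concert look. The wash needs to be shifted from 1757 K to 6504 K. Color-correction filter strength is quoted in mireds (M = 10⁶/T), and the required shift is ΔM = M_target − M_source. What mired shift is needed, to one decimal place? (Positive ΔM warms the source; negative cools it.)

-415.4 mireds

M_source = 10⁶/1757 = 569.152; M_target = 10⁶/6504 = 153.752.
ΔM = 153.752 − 569.152 = -415.400 → -415.4 mireds, a cooling shift.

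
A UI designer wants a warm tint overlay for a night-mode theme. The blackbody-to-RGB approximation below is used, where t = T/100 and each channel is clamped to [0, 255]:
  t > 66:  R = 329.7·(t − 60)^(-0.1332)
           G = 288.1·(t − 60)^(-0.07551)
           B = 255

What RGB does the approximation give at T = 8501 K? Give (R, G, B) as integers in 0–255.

(215, 226, 255)

t = 8501/100 = 85.01; the t > 66 branch applies.
R = 329.7·(85.01 − 60)^(-0.1332) = 329.7·25.01^(-0.1332) = 329.7·0.65129 = 214.729.
G = 288.1·(85.01 − 60)^(-0.07551) = 288.1·25.01^(-0.07551) = 288.1·0.78420 = 225.929.
B = 255 by definition for t > 66.
Rounded: (215, 226, 255).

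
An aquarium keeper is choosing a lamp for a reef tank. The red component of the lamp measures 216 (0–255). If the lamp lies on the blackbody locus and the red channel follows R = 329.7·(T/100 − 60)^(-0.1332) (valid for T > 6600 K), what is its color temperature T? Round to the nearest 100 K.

8400 K

(t − 60)^(-0.1332) = 216/329.7 = 0.65514.
t − 60 = 0.65514^(1/-0.1332) = 0.65514^(-7.508) = 23.926, so t = 83.926.
T = 100·t = 8393 K → 8400 K to the nearest 100 K.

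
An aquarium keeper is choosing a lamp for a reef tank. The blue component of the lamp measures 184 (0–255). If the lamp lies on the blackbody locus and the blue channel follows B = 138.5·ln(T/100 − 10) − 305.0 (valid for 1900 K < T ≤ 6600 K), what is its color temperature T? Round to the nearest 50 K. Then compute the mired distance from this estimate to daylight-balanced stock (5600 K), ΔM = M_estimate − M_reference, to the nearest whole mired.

ln(t − 10) = (184 + 305.0) / 138.5 = 3.5307.
t − 10 = e^3.5307 = 34.147, so t = 44.147.
T = 100·t = 4415 K → 4400 K to the nearest 50 K.
M_estimate = 10⁶/4400 = 227.27; M_reference = 10⁶/5600 = 178.57.
ΔM = 227.27 − 178.57 = 48.70 → +49 mireds.

+49 mireds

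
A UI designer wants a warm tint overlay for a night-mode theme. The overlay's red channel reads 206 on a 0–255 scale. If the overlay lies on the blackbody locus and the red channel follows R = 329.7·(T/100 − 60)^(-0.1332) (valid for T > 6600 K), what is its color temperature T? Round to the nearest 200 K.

(t − 60)^(-0.1332) = 206/329.7 = 0.62481.
t − 60 = 0.62481^(1/-0.1332) = 0.62481^(-7.508) = 34.152, so t = 94.152.
T = 100·t = 9415 K → 9400 K to the nearest 200 K.

9400 K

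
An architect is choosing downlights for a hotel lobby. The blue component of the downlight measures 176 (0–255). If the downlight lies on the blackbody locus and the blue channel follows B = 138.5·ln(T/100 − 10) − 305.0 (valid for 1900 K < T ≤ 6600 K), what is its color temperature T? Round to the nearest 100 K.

ln(t − 10) = (176 + 305.0) / 138.5 = 3.4729.
t − 10 = e^3.4729 = 32.231, so t = 42.231.
T = 100·t = 4223 K → 4200 K to the nearest 100 K.

4200 K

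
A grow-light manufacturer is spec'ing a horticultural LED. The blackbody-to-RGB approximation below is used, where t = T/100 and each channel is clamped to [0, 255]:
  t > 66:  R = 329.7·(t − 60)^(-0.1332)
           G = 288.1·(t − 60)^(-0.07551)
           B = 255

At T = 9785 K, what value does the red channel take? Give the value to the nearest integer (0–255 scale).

t = 9785/100 = 97.85; the t > 66 branch applies.
R = 329.7·(97.85 − 60)^(-0.1332) = 329.7·37.85^(-0.1332) = 329.7·0.61631 = 203.199.
Rounded: 203.

203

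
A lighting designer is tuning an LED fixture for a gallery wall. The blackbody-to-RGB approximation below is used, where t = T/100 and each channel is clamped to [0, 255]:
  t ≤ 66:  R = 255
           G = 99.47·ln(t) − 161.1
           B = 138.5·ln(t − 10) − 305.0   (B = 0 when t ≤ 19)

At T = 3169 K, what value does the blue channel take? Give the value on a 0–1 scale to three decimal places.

0.475

t = 3169/100 = 31.69; the t ≤ 66 branch applies.
B = 138.5·ln(31.69 − 10) − 305.0 = 138.5·ln 21.69 − 305.0 = 138.5·3.0769 − 305.0 = 121.144.
On a 0–1 scale: 121.144/255 = 0.4751 → 0.475.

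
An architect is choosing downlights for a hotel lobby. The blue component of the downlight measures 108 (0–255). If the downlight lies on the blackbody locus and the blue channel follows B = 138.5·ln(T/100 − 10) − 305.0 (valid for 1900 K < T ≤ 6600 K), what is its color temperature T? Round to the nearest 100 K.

ln(t − 10) = (108 + 305.0) / 138.5 = 2.9819.
t − 10 = e^2.9819 = 19.726, so t = 29.726.
T = 100·t = 2973 K → 3000 K to the nearest 100 K.

3000 K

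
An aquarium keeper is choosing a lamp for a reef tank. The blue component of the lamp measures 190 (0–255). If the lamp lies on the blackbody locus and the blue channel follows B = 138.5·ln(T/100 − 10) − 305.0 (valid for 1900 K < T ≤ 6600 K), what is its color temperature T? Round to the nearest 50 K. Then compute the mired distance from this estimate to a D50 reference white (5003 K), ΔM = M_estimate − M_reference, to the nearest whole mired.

ln(t − 10) = (190 + 305.0) / 138.5 = 3.5740.
t − 10 = e^3.5740 = 35.659, so t = 45.659.
T = 100·t = 4566 K → 4550 K to the nearest 50 K.
M_estimate = 10⁶/4550 = 219.78; M_reference = 10⁶/5003 = 199.88.
ΔM = 219.78 − 199.88 = 19.90 → +20 mireds.

+20 mireds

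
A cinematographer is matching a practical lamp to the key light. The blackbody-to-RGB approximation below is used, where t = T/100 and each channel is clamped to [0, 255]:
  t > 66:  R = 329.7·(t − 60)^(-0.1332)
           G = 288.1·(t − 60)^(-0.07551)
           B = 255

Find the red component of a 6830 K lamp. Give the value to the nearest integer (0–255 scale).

249

t = 6830/100 = 68.3; the t > 66 branch applies.
R = 329.7·(68.3 − 60)^(-0.1332) = 329.7·8.3^(-0.1332) = 329.7·0.75436 = 248.713.
Rounded: 249.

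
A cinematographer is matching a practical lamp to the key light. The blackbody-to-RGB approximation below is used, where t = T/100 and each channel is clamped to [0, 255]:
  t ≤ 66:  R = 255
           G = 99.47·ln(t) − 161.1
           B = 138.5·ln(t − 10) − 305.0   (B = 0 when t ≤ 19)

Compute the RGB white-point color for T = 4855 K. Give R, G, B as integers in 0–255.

t = 4855/100 = 48.55; the t ≤ 66 branch applies.
R = 255 by definition for t ≤ 66.
G = 99.47·ln 48.55 − 161.1 = 99.47·3.8826 − 161.1 = 225.102.
B = 138.5·ln(48.55 − 10) − 305.0 = 138.5·ln 38.55 − 305.0 = 138.5·3.6520 − 305.0 = 200.796.
Rounded: (255, 225, 201).

R=255, G=225, B=201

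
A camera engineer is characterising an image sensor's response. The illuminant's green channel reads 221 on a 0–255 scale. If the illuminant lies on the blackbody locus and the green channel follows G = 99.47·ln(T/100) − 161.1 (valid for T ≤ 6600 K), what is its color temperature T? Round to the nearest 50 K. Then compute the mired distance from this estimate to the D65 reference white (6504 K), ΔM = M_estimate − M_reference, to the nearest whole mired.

ln t = (221 + 161.1) / 99.47 = 3.8414.
t = e^3.8414 = 46.589.
T = 100·t = 4659 K → 4650 K to the nearest 50 K.
M_estimate = 10⁶/4650 = 215.05; M_reference = 10⁶/6504 = 153.75.
ΔM = 215.05 − 153.75 = 61.30 → +61 mireds.

+61 mireds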